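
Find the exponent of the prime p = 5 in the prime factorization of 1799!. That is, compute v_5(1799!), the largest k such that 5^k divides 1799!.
v_5(1799!) = 446

Legendre's formula: v_p(n!) = Σ_{k ≥ 1} ⌊n / p^k⌋. For p = 5, n = 1799, the terms are:
  ⌊1799/5^1⌋ = ⌊1799/5⌋ = 359
  ⌊1799/5^2⌋ = ⌊1799/25⌋ = 71
  ⌊1799/5^3⌋ = ⌊1799/125⌋ = 14
  ⌊1799/5^4⌋ = ⌊1799/625⌋ = 2
(the next term ⌊1799/5^5⌋ = 0, terminating the sum). Summing: v_5(1799!) = 359 + 71 + 14 + 2 = 446.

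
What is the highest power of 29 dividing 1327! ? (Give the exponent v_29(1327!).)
v_29(1327!) = 46

Legendre's formula: v_p(n!) = Σ_{k ≥ 1} ⌊n / p^k⌋. For p = 29, n = 1327, the terms are:
  ⌊1327/29^1⌋ = ⌊1327/29⌋ = 45
  ⌊1327/29^2⌋ = ⌊1327/841⌋ = 1
(the next term ⌊1327/29^3⌋ = 0, terminating the sum). Summing: v_29(1327!) = 45 + 1 = 46.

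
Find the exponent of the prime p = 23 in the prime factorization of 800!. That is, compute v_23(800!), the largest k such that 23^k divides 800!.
v_23(800!) = 35

Legendre's formula: v_p(n!) = Σ_{k ≥ 1} ⌊n / p^k⌋. For p = 23, n = 800, the terms are:
  ⌊800/23^1⌋ = ⌊800/23⌋ = 34
  ⌊800/23^2⌋ = ⌊800/529⌋ = 1
(the next term ⌊800/23^3⌋ = 0, terminating the sum). Summing: v_23(800!) = 34 + 1 = 35.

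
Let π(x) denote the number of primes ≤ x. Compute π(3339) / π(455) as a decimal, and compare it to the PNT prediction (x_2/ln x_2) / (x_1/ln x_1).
π(3339)/π(455) = 470/87 ≈ 5.4023;  PNT prediction ≈ 5.5357.

π(455) = 87 and π(3339) = 470, so π(3339)/π(455) ≈ 5.4023. The PNT-predicted ratio is (3339/ln(3339)) / (455/ln(455)) ≈ 5.5357. The two agree to within a few percent, as expected.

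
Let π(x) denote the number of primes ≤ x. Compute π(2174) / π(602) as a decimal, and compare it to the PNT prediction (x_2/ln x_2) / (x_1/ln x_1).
π(2174)/π(602) = 326/110 ≈ 2.9636;  PNT prediction ≈ 3.0078.

π(602) = 110 and π(2174) = 326, so π(2174)/π(602) ≈ 2.9636. The PNT-predicted ratio is (2174/ln(2174)) / (602/ln(602)) ≈ 3.0078. The two agree to within a few percent, as expected.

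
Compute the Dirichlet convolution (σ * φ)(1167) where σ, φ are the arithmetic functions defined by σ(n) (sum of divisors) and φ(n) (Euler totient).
(σ * φ)(1167) = 4668

Divisors of 1167: [1, 3, 389, 1167]. For each d | 1167:
  d = 1: σ(1) · φ(1167/1) = 1 · 776 = 776
  d = 3: σ(3) · φ(1167/3) = 4 · 388 = 1552
  d = 389: σ(389) · φ(1167/389) = 390 · 2 = 780
  d = 1167: σ(1167) · φ(1167/1167) = 1560 · 1 = 1560
Summing: (σ * φ)(1167) = 776 + 1552 + 780 + 1560 = 4668.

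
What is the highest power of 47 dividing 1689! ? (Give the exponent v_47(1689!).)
v_47(1689!) = 35

Legendre's formula: v_p(n!) = Σ_{k ≥ 1} ⌊n / p^k⌋. For p = 47, n = 1689, the terms are:
  ⌊1689/47^1⌋ = ⌊1689/47⌋ = 35
(the next term ⌊1689/47^2⌋ = 0, terminating the sum). Summing: v_47(1689!) = 35 = 35.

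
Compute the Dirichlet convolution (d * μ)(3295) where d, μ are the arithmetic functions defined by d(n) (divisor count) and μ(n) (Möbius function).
(d * μ)(3295) = 1

Divisors of 3295: [1, 5, 659, 3295]. For each d | 3295:
  d = 1: d(1) · μ(3295/1) = 1 · 1 = 1
  d = 5: d(5) · μ(3295/5) = 2 · -1 = -2
  d = 659: d(659) · μ(3295/659) = 2 · -1 = -2
  d = 3295: d(3295) · μ(3295/3295) = 4 · 1 = 4
Summing: (d * μ)(3295) = 1 + -2 + -2 + 4 = 1.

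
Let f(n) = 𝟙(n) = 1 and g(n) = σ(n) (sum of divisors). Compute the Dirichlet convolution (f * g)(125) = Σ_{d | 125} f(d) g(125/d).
(𝟙 * σ)(125) = 194

Divisors of 125: [1, 5, 25, 125]. For each d | 125:
  d = 1: 𝟙(1) · σ(125/1) = 1 · 156 = 156
  d = 5: 𝟙(5) · σ(125/5) = 1 · 31 = 31
  d = 25: 𝟙(25) · σ(125/25) = 1 · 6 = 6
  d = 125: 𝟙(125) · σ(125/125) = 1 · 1 = 1
Summing: (𝟙 * σ)(125) = 156 + 31 + 6 + 1 = 194.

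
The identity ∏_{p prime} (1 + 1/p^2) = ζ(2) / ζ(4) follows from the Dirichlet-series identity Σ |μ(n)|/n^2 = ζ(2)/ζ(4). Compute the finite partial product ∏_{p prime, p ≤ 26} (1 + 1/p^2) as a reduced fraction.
∏ = 3394003400000/2252055594789

The primes p ≤ 26 are [2, 3, 5, 7, 11, 13, 17, 19, 23]. For each, (1 + 1/p^2) = (p^2 + 1)/p^2. Multiplying these fractions over p ∈ [2, 3, 5, 7, 11, 13, 17, 19, 23] gives 3394003400000/2252055594789. (In the limit P → ∞ this tends to ζ(2)/ζ(4).)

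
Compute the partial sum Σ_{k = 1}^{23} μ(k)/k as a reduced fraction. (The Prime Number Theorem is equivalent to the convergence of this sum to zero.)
Σ μ(k)/k = -249979/223092870

Values of μ(k) for 1 ≤ k ≤ 23: μ(1) = 1, μ(2) = -1, μ(3) = -1, μ(5) = -1, μ(6) = 1, μ(7) = -1, μ(10) = 1, μ(11) = -1, μ(13) = -1, μ(14) = 1, μ(15) = 1, μ(17) = -1, μ(19) = -1, μ(21) = 1, μ(22) = 1, μ(23) = -1, with μ = 0 on non-squarefree integers. Summing μ(k)/k for k where μ(k) ≠ 0 gives -249979/223092870 ≈ -0.0011. (PNT ⟺ this sum → 0 as n → ∞.)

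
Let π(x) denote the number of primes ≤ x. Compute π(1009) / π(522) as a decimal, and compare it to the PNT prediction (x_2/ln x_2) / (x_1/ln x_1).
π(1009)/π(522) = 169/98 ≈ 1.7245;  PNT prediction ≈ 1.7488.

π(522) = 98 and π(1009) = 169, so π(1009)/π(522) ≈ 1.7245. The PNT-predicted ratio is (1009/ln(1009)) / (522/ln(522)) ≈ 1.7488. The two agree to within a few percent, as expected.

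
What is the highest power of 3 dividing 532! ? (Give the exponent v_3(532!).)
v_3(532!) = 263

Legendre's formula: v_p(n!) = Σ_{k ≥ 1} ⌊n / p^k⌋. For p = 3, n = 532, the terms are:
  ⌊532/3^1⌋ = ⌊532/3⌋ = 177
  ⌊532/3^2⌋ = ⌊532/9⌋ = 59
  ⌊532/3^3⌋ = ⌊532/27⌋ = 19
  ⌊532/3^4⌋ = ⌊532/81⌋ = 6
  ⌊532/3^5⌋ = ⌊532/243⌋ = 2
(the next term ⌊532/3^6⌋ = 0, terminating the sum). Summing: v_3(532!) = 177 + 59 + 19 + 6 + 2 = 263.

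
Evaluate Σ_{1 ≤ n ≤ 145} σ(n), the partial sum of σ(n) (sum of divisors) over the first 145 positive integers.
Σ_{n ≤ 145} σ(n) = 17366

Compute σ(n) for each 1 ≤ n ≤ 145: σ(1) = 1, σ(2) = 3, σ(3) = 4, σ(4) = 7, σ(5) = 6, σ(6) = 12, σ(7) = 8, σ(8) = 15, σ(9) = 13, σ(10) = 18, σ(11) = 12, σ(12) = 28, σ(13) = 14, σ(14) = 24, σ(15) = 24, σ(16) = 31, σ(17) = 18, σ(18) = 39, σ(19) = 20, σ(20) = 42, σ(21) = 32, σ(22) = 36, σ(23) = 24, σ(24) = 60, σ(25) = 31, σ(26) = 42, σ(27) = 40, σ(28) = 56, σ(29) = 30, σ(30) = 72, σ(31) = 32, σ(32) = 63, σ(33) = 48, σ(34) = 54, σ(35) = 48, σ(36) = 91, σ(37) = 38, σ(38) = 60, σ(39) = 56, σ(40) = 90, σ(41) = 42, σ(42) = 96, σ(43) = 44, σ(44) = 84, σ(45) = 78, σ(46) = 72, σ(47) = 48, σ(48) = 124, σ(49) = 57, σ(50) = 93, σ(51) = 72, σ(52) = 98, σ(53) = 54, σ(54) = 120, σ(55) = 72, σ(56) = 120, σ(57) = 80, σ(58) = 90, σ(59) = 60, σ(60) = 168, σ(61) = 62, σ(62) = 96, σ(63) = 104, σ(64) = 127, σ(65) = 84, σ(66) = 144, σ(67) = 68, σ(68) = 126, σ(69) = 96, σ(70) = 144, σ(71) = 72, σ(72) = 195, σ(73) = 74, σ(74) = 114, σ(75) = 124, σ(76) = 140, σ(77) = 96, σ(78) = 168, σ(79) = 80, σ(80) = 186, σ(81) = 121, σ(82) = 126, σ(83) = 84, σ(84) = 224, σ(85) = 108, σ(86) = 132, σ(87) = 120, σ(88) = 180, σ(89) = 90, σ(90) = 234, σ(91) = 112, σ(92) = 168, σ(93) = 128, σ(94) = 144, σ(95) = 120, σ(96) = 252, σ(97) = 98, σ(98) = 171, σ(99) = 156, σ(100) = 217, σ(101) = 102, σ(102) = 216, σ(103) = 104, σ(104) = 210, σ(105) = 192, σ(106) = 162, σ(107) = 108, σ(108) = 280, σ(109) = 110, σ(110) = 216, σ(111) = 152, σ(112) = 248, σ(113) = 114, σ(114) = 240, σ(115) = 144, σ(116) = 210, σ(117) = 182, σ(118) = 180, σ(119) = 144, σ(120) = 360, σ(121) = 133, σ(122) = 186, σ(123) = 168, σ(124) = 224, σ(125) = 156, σ(126) = 312, σ(127) = 128, σ(128) = 255, σ(129) = 176, σ(130) = 252, σ(131) = 132, σ(132) = 336, σ(133) = 160, σ(134) = 204, σ(135) = 240, σ(136) = 270, σ(137) = 138, σ(138) = 288, σ(139) = 140, σ(140) = 336, σ(141) = 192, σ(142) = 216, σ(143) = 168, σ(144) = 403, σ(145) = 180. Summing all 145 values: 17366. (Average order: Σ_{n ≤ x} σ(n) ~ (π²/12) x². For x = 145, (π²/12)·145² ≈ 17292.37.)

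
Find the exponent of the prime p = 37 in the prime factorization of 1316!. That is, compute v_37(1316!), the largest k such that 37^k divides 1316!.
v_37(1316!) = 35

Legendre's formula: v_p(n!) = Σ_{k ≥ 1} ⌊n / p^k⌋. For p = 37, n = 1316, the terms are:
  ⌊1316/37^1⌋ = ⌊1316/37⌋ = 35
(the next term ⌊1316/37^2⌋ = 0, terminating the sum). Summing: v_37(1316!) = 35 = 35.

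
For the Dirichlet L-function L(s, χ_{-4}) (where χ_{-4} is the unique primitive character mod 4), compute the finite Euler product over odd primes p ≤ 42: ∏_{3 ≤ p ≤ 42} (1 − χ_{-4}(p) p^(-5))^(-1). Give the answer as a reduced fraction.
∏ = 2449833118514487245037270279578697936523547754609244055/2459282078368399313476102819527391821460157994301915136

The odd primes p ≤ 42 are [3, 5, 7, 11, 13, 17, 19, 23, 29, 31, 37, 41]. For each, χ(p) = 1 if p ≡ 1 mod 4, χ(p) = −1 if p ≡ 3 mod 4. Taking (1 − χ(p)/p^5)^(-1) = p^5/(p^5 − χ(p)): (1 − (-1)/3^5)^(-1) · (1 − (1)/5^5)^(-1) · (1 − (-1)/7^5)^(-1) · (1 − (-1)/11^5)^(-1) · (1 − (1)/13^5)^(-1) · (1 − (1)/17^5)^(-1) · (1 − (-1)/19^5)^(-1) · (1 − (-1)/23^5)^(-1) · (1 − (1)/29^5)^(-1) · (1 − (-1)/31^5)^(-1) · (1 − (1)/37^5)^(-1) · (1 − (1)/41^5)^(-1) = 2449833118514487245037270279578697936523547754609244055/2459282078368399313476102819527391821460157994301915136.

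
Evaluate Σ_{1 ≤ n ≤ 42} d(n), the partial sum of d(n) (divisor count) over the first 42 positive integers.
Σ_{n ≤ 42} d(n) = 168

Compute d(n) for each 1 ≤ n ≤ 42: d(1) = 1, d(2) = 2, d(3) = 2, d(4) = 3, d(5) = 2, d(6) = 4, d(7) = 2, d(8) = 4, d(9) = 3, d(10) = 4, d(11) = 2, d(12) = 6, d(13) = 2, d(14) = 4, d(15) = 4, d(16) = 5, d(17) = 2, d(18) = 6, d(19) = 2, d(20) = 6, d(21) = 4, d(22) = 4, d(23) = 2, d(24) = 8, d(25) = 3, d(26) = 4, d(27) = 4, d(28) = 6, d(29) = 2, d(30) = 8, d(31) = 2, d(32) = 6, d(33) = 4, d(34) = 4, d(35) = 4, d(36) = 9, d(37) = 2, d(38) = 4, d(39) = 4, d(40) = 8, d(41) = 2, d(42) = 8. Summing all 42 values: 168. (Dirichlet's divisor formula: Σ_{n ≤ x} d(n) = x ln(x) + (2γ − 1) x + O(√x). For x = 42, the asymptotic estimate is ≈ 163.47.)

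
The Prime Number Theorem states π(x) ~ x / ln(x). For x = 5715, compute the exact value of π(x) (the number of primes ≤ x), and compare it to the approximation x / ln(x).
π(5715) = 752;  x/ln(x) ≈ 660.63;  relative error ≈ 12.15%.

Directly count primes up to 5715: π(5715) = 752. The PNT approximation gives 5715/ln(5715) ≈ 5715/8.65085 ≈ 660.63. Relative error (π(x) − x/ln(x)) / π(x) ≈ 12.15%; the approximation is known to undercount slightly (Li(x) is a better estimate).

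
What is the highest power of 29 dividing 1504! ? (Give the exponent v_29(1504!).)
v_29(1504!) = 52

Legendre's formula: v_p(n!) = Σ_{k ≥ 1} ⌊n / p^k⌋. For p = 29, n = 1504, the terms are:
  ⌊1504/29^1⌋ = ⌊1504/29⌋ = 51
  ⌊1504/29^2⌋ = ⌊1504/841⌋ = 1
(the next term ⌊1504/29^3⌋ = 0, terminating the sum). Summing: v_29(1504!) = 51 + 1 = 52.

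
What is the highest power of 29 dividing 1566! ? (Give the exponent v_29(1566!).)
v_29(1566!) = 55

Legendre's formula: v_p(n!) = Σ_{k ≥ 1} ⌊n / p^k⌋. For p = 29, n = 1566, the terms are:
  ⌊1566/29^1⌋ = ⌊1566/29⌋ = 54
  ⌊1566/29^2⌋ = ⌊1566/841⌋ = 1
(the next term ⌊1566/29^3⌋ = 0, terminating the sum). Summing: v_29(1566!) = 54 + 1 = 55.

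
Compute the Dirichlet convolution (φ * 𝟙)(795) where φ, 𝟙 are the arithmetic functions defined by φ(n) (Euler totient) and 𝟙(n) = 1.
(φ * 𝟙)(795) = 795

Divisors of 795: [1, 3, 5, 15, 53, 159, 265, 795]. For each d | 795:
  d = 1: φ(1) · 𝟙(795/1) = 1 · 1 = 1
  d = 3: φ(3) · 𝟙(795/3) = 2 · 1 = 2
  d = 5: φ(5) · 𝟙(795/5) = 4 · 1 = 4
  d = 15: φ(15) · 𝟙(795/15) = 8 · 1 = 8
  d = 53: φ(53) · 𝟙(795/53) = 52 · 1 = 52
  d = 159: φ(159) · 𝟙(795/159) = 104 · 1 = 104
  d = 265: φ(265) · 𝟙(795/265) = 208 · 1 = 208
  d = 795: φ(795) · 𝟙(795/795) = 416 · 1 = 416
Summing: (φ * 𝟙)(795) = 1 + 2 + 4 + 8 + 52 + 104 + 208 + 416 = 795.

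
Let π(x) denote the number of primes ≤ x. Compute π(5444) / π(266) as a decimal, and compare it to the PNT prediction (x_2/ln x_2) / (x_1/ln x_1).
π(5444)/π(266) = 720/56 ≈ 12.8571;  PNT prediction ≈ 13.2840.

π(266) = 56 and π(5444) = 720, so π(5444)/π(266) ≈ 12.8571. The PNT-predicted ratio is (5444/ln(5444)) / (266/ln(266)) ≈ 13.2840. The two agree to within a few percent, as expected.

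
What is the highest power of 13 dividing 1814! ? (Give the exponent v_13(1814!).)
v_13(1814!) = 149

Legendre's formula: v_p(n!) = Σ_{k ≥ 1} ⌊n / p^k⌋. For p = 13, n = 1814, the terms are:
  ⌊1814/13^1⌋ = ⌊1814/13⌋ = 139
  ⌊1814/13^2⌋ = ⌊1814/169⌋ = 10
(the next term ⌊1814/13^3⌋ = 0, terminating the sum). Summing: v_13(1814!) = 139 + 10 = 149.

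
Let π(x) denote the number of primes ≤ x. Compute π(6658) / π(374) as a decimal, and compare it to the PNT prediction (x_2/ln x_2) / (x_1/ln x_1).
π(6658)/π(374) = 857/74 ≈ 11.5811;  PNT prediction ≈ 11.9797.

π(374) = 74 and π(6658) = 857, so π(6658)/π(374) ≈ 11.5811. The PNT-predicted ratio is (6658/ln(6658)) / (374/ln(374)) ≈ 11.9797. The two agree to within a few percent, as expected.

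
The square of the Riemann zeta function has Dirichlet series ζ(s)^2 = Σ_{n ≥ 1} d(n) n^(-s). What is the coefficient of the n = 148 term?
d(148) = 6

ζ(s)^2 = (Σ 1/m^s)(Σ 1/k^s). The coefficient of 1/n^s in the product is the number of ordered pairs (m, k) with mk = n, which equals d(n). For n = 148, divisors are [1, 2, 4, 37, 74, 148], so d(148) = 6.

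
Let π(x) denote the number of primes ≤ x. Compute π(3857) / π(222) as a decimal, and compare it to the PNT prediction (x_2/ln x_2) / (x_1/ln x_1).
π(3857)/π(222) = 535/47 ≈ 11.3830;  PNT prediction ≈ 11.3671.

π(222) = 47 and π(3857) = 535, so π(3857)/π(222) ≈ 11.3830. The PNT-predicted ratio is (3857/ln(3857)) / (222/ln(222)) ≈ 11.3671. The two agree to within a few percent, as expected.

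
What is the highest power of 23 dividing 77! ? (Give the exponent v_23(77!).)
v_23(77!) = 3

Legendre's formula: v_p(n!) = Σ_{k ≥ 1} ⌊n / p^k⌋. For p = 23, n = 77, the terms are:
  ⌊77/23^1⌋ = ⌊77/23⌋ = 3
(the next term ⌊77/23^2⌋ = 0, terminating the sum). Summing: v_23(77!) = 3 = 3.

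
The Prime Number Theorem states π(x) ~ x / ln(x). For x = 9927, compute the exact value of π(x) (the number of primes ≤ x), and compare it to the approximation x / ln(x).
π(9927) = 1223;  x/ln(x) ≈ 1078.67;  relative error ≈ 11.80%.

Directly count primes up to 9927: π(9927) = 1223. The PNT approximation gives 9927/ln(9927) ≈ 9927/9.20301 ≈ 1078.67. Relative error (π(x) − x/ln(x)) / π(x) ≈ 11.80%; the approximation is known to undercount slightly (Li(x) is a better estimate).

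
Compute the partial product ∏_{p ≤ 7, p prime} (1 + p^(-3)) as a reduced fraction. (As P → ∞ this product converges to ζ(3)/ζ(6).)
∏ = 1032/875

The primes p ≤ 7 are [2, 3, 5, 7]. For each, (1 + 1/p^3) = (p^3 + 1)/p^3. Multiplying these fractions over p ∈ [2, 3, 5, 7] gives 1032/875. (In the limit P → ∞ this tends to ζ(3)/ζ(6).)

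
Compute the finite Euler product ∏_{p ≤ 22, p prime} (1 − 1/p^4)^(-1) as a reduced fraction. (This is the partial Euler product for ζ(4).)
∏ = 7064087752265346803/6526834216796160000

The primes p ≤ 22 are [2, 3, 5, 7, 11, 13, 17, 19]. For each prime, (1 − 1/p^4)^(-1) = p^4 / (p^4 − 1). The product is (1 − 1/2^4)^(-1), (1 − 1/3^4)^(-1), (1 − 1/5^4)^(-1), (1 − 1/7^4)^(-1), (1 − 1/11^4)^(-1), (1 − 1/13^4)^(-1), (1 − 1/17^4)^(-1), (1 − 1/19^4)^(-1) = ∏ p^4 / (p^4 − 1) = 7064087752265346803/6526834216796160000.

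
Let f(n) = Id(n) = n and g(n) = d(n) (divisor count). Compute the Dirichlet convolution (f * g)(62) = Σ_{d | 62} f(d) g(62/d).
(Id * d)(62) = 132

Divisors of 62: [1, 2, 31, 62]. For each d | 62:
  d = 1: Id(1) · d(62/1) = 1 · 4 = 4
  d = 2: Id(2) · d(62/2) = 2 · 2 = 4
  d = 31: Id(31) · d(62/31) = 31 · 2 = 62
  d = 62: Id(62) · d(62/62) = 62 · 1 = 62
Summing: (Id * d)(62) = 4 + 4 + 62 + 62 = 132.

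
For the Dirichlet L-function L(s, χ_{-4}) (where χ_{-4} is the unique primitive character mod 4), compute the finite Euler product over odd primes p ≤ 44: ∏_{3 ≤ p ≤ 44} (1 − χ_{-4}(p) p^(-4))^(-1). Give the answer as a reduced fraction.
∏ = 86895436242675250318069981336761703653427013/87866829265048200003921257481906011724840960

The odd primes p ≤ 44 are [3, 5, 7, 11, 13, 17, 19, 23, 29, 31, 37, 41, 43]. For each, χ(p) = 1 if p ≡ 1 mod 4, χ(p) = −1 if p ≡ 3 mod 4. Taking (1 − χ(p)/p^4)^(-1) = p^4/(p^4 − χ(p)): (1 − (-1)/3^4)^(-1) · (1 − (1)/5^4)^(-1) · (1 − (-1)/7^4)^(-1) · (1 − (-1)/11^4)^(-1) · (1 − (1)/13^4)^(-1) · (1 − (1)/17^4)^(-1) · (1 − (-1)/19^4)^(-1) · (1 − (-1)/23^4)^(-1) · (1 − (1)/29^4)^(-1) · (1 − (-1)/31^4)^(-1) · (1 − (1)/37^4)^(-1) · (1 − (1)/41^4)^(-1) · (1 − (-1)/43^4)^(-1) = 86895436242675250318069981336761703653427013/87866829265048200003921257481906011724840960.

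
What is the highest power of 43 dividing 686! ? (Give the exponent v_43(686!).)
v_43(686!) = 15

Legendre's formula: v_p(n!) = Σ_{k ≥ 1} ⌊n / p^k⌋. For p = 43, n = 686, the terms are:
  ⌊686/43^1⌋ = ⌊686/43⌋ = 15
(the next term ⌊686/43^2⌋ = 0, terminating the sum). Summing: v_43(686!) = 15 = 15.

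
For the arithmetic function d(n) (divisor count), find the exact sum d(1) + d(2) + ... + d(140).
Σ_{n ≤ 140} d(n) = 719

Compute d(n) for each 1 ≤ n ≤ 140: d(1) = 1, d(2) = 2, d(3) = 2, d(4) = 3, d(5) = 2, d(6) = 4, d(7) = 2, d(8) = 4, d(9) = 3, d(10) = 4, d(11) = 2, d(12) = 6, d(13) = 2, d(14) = 4, d(15) = 4, d(16) = 5, d(17) = 2, d(18) = 6, d(19) = 2, d(20) = 6, d(21) = 4, d(22) = 4, d(23) = 2, d(24) = 8, d(25) = 3, d(26) = 4, d(27) = 4, d(28) = 6, d(29) = 2, d(30) = 8, d(31) = 2, d(32) = 6, d(33) = 4, d(34) = 4, d(35) = 4, d(36) = 9, d(37) = 2, d(38) = 4, d(39) = 4, d(40) = 8, d(41) = 2, d(42) = 8, d(43) = 2, d(44) = 6, d(45) = 6, d(46) = 4, d(47) = 2, d(48) = 10, d(49) = 3, d(50) = 6, d(51) = 4, d(52) = 6, d(53) = 2, d(54) = 8, d(55) = 4, d(56) = 8, d(57) = 4, d(58) = 4, d(59) = 2, d(60) = 12, d(61) = 2, d(62) = 4, d(63) = 6, d(64) = 7, d(65) = 4, d(66) = 8, d(67) = 2, d(68) = 6, d(69) = 4, d(70) = 8, d(71) = 2, d(72) = 12, d(73) = 2, d(74) = 4, d(75) = 6, d(76) = 6, d(77) = 4, d(78) = 8, d(79) = 2, d(80) = 10, d(81) = 5, d(82) = 4, d(83) = 2, d(84) = 12, d(85) = 4, d(86) = 4, d(87) = 4, d(88) = 8, d(89) = 2, d(90) = 12, d(91) = 4, d(92) = 6, d(93) = 4, d(94) = 4, d(95) = 4, d(96) = 12, d(97) = 2, d(98) = 6, d(99) = 6, d(100) = 9, d(101) = 2, d(102) = 8, d(103) = 2, d(104) = 8, d(105) = 8, d(106) = 4, d(107) = 2, d(108) = 12, d(109) = 2, d(110) = 8, d(111) = 4, d(112) = 10, d(113) = 2, d(114) = 8, d(115) = 4, d(116) = 6, d(117) = 6, d(118) = 4, d(119) = 4, d(120) = 16, d(121) = 3, d(122) = 4, d(123) = 4, d(124) = 6, d(125) = 4, d(126) = 12, d(127) = 2, d(128) = 8, d(129) = 4, d(130) = 8, d(131) = 2, d(132) = 12, d(133) = 4, d(134) = 4, d(135) = 8, d(136) = 8, d(137) = 2, d(138) = 8, d(139) = 2, d(140) = 12. Summing all 140 values: 719. (Dirichlet's divisor formula: Σ_{n ≤ x} d(n) = x ln(x) + (2γ − 1) x + O(√x). For x = 140, the asymptotic estimate is ≈ 713.45.)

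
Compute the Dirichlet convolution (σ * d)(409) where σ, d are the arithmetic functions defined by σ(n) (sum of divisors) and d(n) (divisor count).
(σ * d)(409) = 412

Divisors of 409: [1, 409]. For each d | 409:
  d = 1: σ(1) · d(409/1) = 1 · 2 = 2
  d = 409: σ(409) · d(409/409) = 410 · 1 = 410
Summing: (σ * d)(409) = 2 + 410 = 412.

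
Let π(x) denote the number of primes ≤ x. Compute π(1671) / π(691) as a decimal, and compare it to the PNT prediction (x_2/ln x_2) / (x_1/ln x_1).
π(1671)/π(691) = 263/125 ≈ 2.1040;  PNT prediction ≈ 2.1305.

π(691) = 125 and π(1671) = 263, so π(1671)/π(691) ≈ 2.1040. The PNT-predicted ratio is (1671/ln(1671)) / (691/ln(691)) ≈ 2.1305. The two agree to within a few percent, as expected.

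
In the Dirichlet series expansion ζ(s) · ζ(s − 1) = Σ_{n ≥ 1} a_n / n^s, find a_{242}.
σ(242) = 399

In the product (Σ m^0/m^s)(Σ k / k^s) = Σ (Σ_{d | n} d) / n^s, the coefficient of 1/n^s is σ(n) = Σ_{d | n} d. For n = 242, divisors are [1, 2, 11, 22, 121, 242]; summing: σ(242) = 399.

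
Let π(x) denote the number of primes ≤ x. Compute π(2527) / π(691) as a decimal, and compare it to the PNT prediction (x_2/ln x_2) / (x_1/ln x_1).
π(2527)/π(691) = 369/125 ≈ 2.9520;  PNT prediction ≈ 3.0518.

π(691) = 125 and π(2527) = 369, so π(2527)/π(691) ≈ 2.9520. The PNT-predicted ratio is (2527/ln(2527)) / (691/ln(691)) ≈ 3.0518. The two agree to within a few percent, as expected.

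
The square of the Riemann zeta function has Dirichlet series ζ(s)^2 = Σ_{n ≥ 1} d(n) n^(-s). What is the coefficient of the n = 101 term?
d(101) = 2

ζ(s)^2 = (Σ 1/m^s)(Σ 1/k^s). The coefficient of 1/n^s in the product is the number of ordered pairs (m, k) with mk = n, which equals d(n). For n = 101, divisors are [1, 101], so d(101) = 2.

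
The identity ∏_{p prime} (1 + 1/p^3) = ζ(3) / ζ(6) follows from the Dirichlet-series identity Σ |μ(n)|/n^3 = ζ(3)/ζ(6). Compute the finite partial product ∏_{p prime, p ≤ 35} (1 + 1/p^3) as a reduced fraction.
∏ = 123276368443014873612288/104343309932640260237195

The primes p ≤ 35 are [2, 3, 5, 7, 11, 13, 17, 19, 23, 29, 31]. For each, (1 + 1/p^3) = (p^3 + 1)/p^3. Multiplying these fractions over p ∈ [2, 3, 5, 7, 11, 13, 17, 19, 23, 29, 31] gives 123276368443014873612288/104343309932640260237195. (In the limit P → ∞ this tends to ζ(3)/ζ(6).)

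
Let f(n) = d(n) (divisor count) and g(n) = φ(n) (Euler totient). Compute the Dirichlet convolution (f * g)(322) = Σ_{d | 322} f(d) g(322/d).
(d * φ)(322) = 576

Divisors of 322: [1, 2, 7, 14, 23, 46, 161, 322]. For each d | 322:
  d = 1: d(1) · φ(322/1) = 1 · 132 = 132
  d = 2: d(2) · φ(322/2) = 2 · 132 = 264
  d = 7: d(7) · φ(322/7) = 2 · 22 = 44
  d = 14: d(14) · φ(322/14) = 4 · 22 = 88
  d = 23: d(23) · φ(322/23) = 2 · 6 = 12
  d = 46: d(46) · φ(322/46) = 4 · 6 = 24
  d = 161: d(161) · φ(322/161) = 4 · 1 = 4
  d = 322: d(322) · φ(322/322) = 8 · 1 = 8
Summing: (d * φ)(322) = 132 + 264 + 44 + 88 + 12 + 24 + 4 + 8 = 576.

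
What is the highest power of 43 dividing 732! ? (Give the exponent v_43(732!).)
v_43(732!) = 17

Legendre's formula: v_p(n!) = Σ_{k ≥ 1} ⌊n / p^k⌋. For p = 43, n = 732, the terms are:
  ⌊732/43^1⌋ = ⌊732/43⌋ = 17
(the next term ⌊732/43^2⌋ = 0, terminating the sum). Summing: v_43(732!) = 17 = 17.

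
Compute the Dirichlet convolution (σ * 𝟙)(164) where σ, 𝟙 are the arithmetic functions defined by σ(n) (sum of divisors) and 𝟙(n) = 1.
(σ * 𝟙)(164) = 473

Divisors of 164: [1, 2, 4, 41, 82, 164]. For each d | 164:
  d = 1: σ(1) · 𝟙(164/1) = 1 · 1 = 1
  d = 2: σ(2) · 𝟙(164/2) = 3 · 1 = 3
  d = 4: σ(4) · 𝟙(164/4) = 7 · 1 = 7
  d = 41: σ(41) · 𝟙(164/41) = 42 · 1 = 42
  d = 82: σ(82) · 𝟙(164/82) = 126 · 1 = 126
  d = 164: σ(164) · 𝟙(164/164) = 294 · 1 = 294
Summing: (σ * 𝟙)(164) = 1 + 3 + 7 + 42 + 126 + 294 = 473.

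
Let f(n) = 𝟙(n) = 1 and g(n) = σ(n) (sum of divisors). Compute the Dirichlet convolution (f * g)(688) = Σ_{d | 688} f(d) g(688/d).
(𝟙 * σ)(688) = 2565

Divisors of 688: [1, 2, 4, 8, 16, 43, 86, 172, 344, 688]. For each d | 688:
  d = 1: 𝟙(1) · σ(688/1) = 1 · 1364 = 1364
  d = 2: 𝟙(2) · σ(688/2) = 1 · 660 = 660
  d = 4: 𝟙(4) · σ(688/4) = 1 · 308 = 308
  d = 8: 𝟙(8) · σ(688/8) = 1 · 132 = 132
  d = 16: 𝟙(16) · σ(688/16) = 1 · 44 = 44
  d = 43: 𝟙(43) · σ(688/43) = 1 · 31 = 31
  d = 86: 𝟙(86) · σ(688/86) = 1 · 15 = 15
  d = 172: 𝟙(172) · σ(688/172) = 1 · 7 = 7
  d = 344: 𝟙(344) · σ(688/344) = 1 · 3 = 3
  d = 688: 𝟙(688) · σ(688/688) = 1 · 1 = 1
Summing: (𝟙 * σ)(688) = 1364 + 660 + 308 + 132 + 44 + 31 + 15 + 7 + 3 + 1 = 2565.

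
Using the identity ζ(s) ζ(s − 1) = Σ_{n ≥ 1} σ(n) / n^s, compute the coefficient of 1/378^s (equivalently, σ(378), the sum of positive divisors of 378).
σ(378) = 960

In the product (Σ m^0/m^s)(Σ k / k^s) = Σ (Σ_{d | n} d) / n^s, the coefficient of 1/n^s is σ(n) = Σ_{d | n} d. For n = 378, divisors are [1, 2, 3, 6, 7, 9, 14, 18, 21, 27, 42, 54, 63, 126, 189, 378]; summing: σ(378) = 960.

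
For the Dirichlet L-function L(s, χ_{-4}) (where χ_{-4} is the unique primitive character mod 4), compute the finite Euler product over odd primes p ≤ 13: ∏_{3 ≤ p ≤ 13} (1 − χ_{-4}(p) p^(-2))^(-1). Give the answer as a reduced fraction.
∏ = 143143/156160

The odd primes p ≤ 13 are [3, 5, 7, 11, 13]. For each, χ(p) = 1 if p ≡ 1 mod 4, χ(p) = −1 if p ≡ 3 mod 4. Taking (1 − χ(p)/p^2)^(-1) = p^2/(p^2 − χ(p)): (1 − (-1)/3^2)^(-1) · (1 − (1)/5^2)^(-1) · (1 − (-1)/7^2)^(-1) · (1 − (-1)/11^2)^(-1) · (1 − (1)/13^2)^(-1) = 143143/156160.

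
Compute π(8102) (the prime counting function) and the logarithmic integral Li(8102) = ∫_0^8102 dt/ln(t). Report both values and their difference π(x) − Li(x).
π(8102) = 1019;  Li(8102) ≈ 1037.76;  π(x) − Li(x) ≈ -18.76.

Direct count of primes ≤ 8102 gives π(8102) = 1019. Numerical evaluation of the logarithmic integral gives Li(8102) ≈ 1037.76. The difference π(x) − Li(x) ≈ -18.76 is typically negative for small/moderate x (Li(x) overestimates), though Littlewood's theorem shows this sign changes infinitely often.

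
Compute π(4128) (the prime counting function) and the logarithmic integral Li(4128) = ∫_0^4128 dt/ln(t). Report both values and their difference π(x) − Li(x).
π(4128) = 567;  Li(4128) ≈ 580.77;  π(x) − Li(x) ≈ -13.77.

Direct count of primes ≤ 4128 gives π(4128) = 567. Numerical evaluation of the logarithmic integral gives Li(4128) ≈ 580.77. The difference π(x) − Li(x) ≈ -13.77 is typically negative for small/moderate x (Li(x) overestimates), though Littlewood's theorem shows this sign changes infinitely often.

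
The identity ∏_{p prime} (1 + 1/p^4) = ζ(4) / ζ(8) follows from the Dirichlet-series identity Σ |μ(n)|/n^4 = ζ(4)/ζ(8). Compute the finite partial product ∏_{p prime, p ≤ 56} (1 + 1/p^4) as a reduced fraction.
∏ = 22191296873353842710281222970410269196792920578371108176528669216114688/20586999778381633591344384332656221508370849439367985929948634732675625

The primes p ≤ 56 are [2, 3, 5, 7, 11, 13, 17, 19, 23, 29, 31, 37, 41, 43, 47, 53]. For each, (1 + 1/p^4) = (p^4 + 1)/p^4. Multiplying these fractions over p ∈ [2, 3, 5, 7, 11, 13, 17, 19, 23, 29, 31, 37, 41, 43, 47, 53] gives 22191296873353842710281222970410269196792920578371108176528669216114688/20586999778381633591344384332656221508370849439367985929948634732675625. (In the limit P → ∞ this tends to ζ(4)/ζ(8).)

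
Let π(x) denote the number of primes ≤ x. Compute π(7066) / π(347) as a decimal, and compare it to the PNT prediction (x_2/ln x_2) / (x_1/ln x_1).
π(7066)/π(347) = 907/69 ≈ 13.1449;  PNT prediction ≈ 13.4390.

π(347) = 69 and π(7066) = 907, so π(7066)/π(347) ≈ 13.1449. The PNT-predicted ratio is (7066/ln(7066)) / (347/ln(347)) ≈ 13.4390. The two agree to within a few percent, as expected.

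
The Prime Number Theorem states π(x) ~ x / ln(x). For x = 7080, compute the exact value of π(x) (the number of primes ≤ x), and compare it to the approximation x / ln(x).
π(7080) = 909;  x/ln(x) ≈ 798.64;  relative error ≈ 12.14%.

Directly count primes up to 7080: π(7080) = 909. The PNT approximation gives 7080/ln(7080) ≈ 7080/8.86503 ≈ 798.64. Relative error (π(x) − x/ln(x)) / π(x) ≈ 12.14%; the approximation is known to undercount slightly (Li(x) is a better estimate).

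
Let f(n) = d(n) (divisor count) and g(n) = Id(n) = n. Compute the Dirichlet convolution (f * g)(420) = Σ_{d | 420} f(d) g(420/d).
(d * Id)(420) = 3465

Divisors of 420: [1, 2, 3, 4, 5, 6, 7, 10, 12, 14, 15, 20, 21, 28, 30, 35, 42, 60, 70, 84, 105, 140, 210, 420]. For each d | 420:
  d = 1: d(1) · Id(420/1) = 1 · 420 = 420
  d = 2: d(2) · Id(420/2) = 2 · 210 = 420
  d = 3: d(3) · Id(420/3) = 2 · 140 = 280
  d = 4: d(4) · Id(420/4) = 3 · 105 = 315
  d = 5: d(5) · Id(420/5) = 2 · 84 = 168
  d = 6: d(6) · Id(420/6) = 4 · 70 = 280
  d = 7: d(7) · Id(420/7) = 2 · 60 = 120
  d = 10: d(10) · Id(420/10) = 4 · 42 = 168
  d = 12: d(12) · Id(420/12) = 6 · 35 = 210
  d = 14: d(14) · Id(420/14) = 4 · 30 = 120
  d = 15: d(15) · Id(420/15) = 4 · 28 = 112
  d = 20: d(20) · Id(420/20) = 6 · 21 = 126
  d = 21: d(21) · Id(420/21) = 4 · 20 = 80
  d = 28: d(28) · Id(420/28) = 6 · 15 = 90
  d = 30: d(30) · Id(420/30) = 8 · 14 = 112
  d = 35: d(35) · Id(420/35) = 4 · 12 = 48
  d = 42: d(42) · Id(420/42) = 8 · 10 = 80
  d = 60: d(60) · Id(420/60) = 12 · 7 = 84
  d = 70: d(70) · Id(420/70) = 8 · 6 = 48
  d = 84: d(84) · Id(420/84) = 12 · 5 = 60
  d = 105: d(105) · Id(420/105) = 8 · 4 = 32
  d = 140: d(140) · Id(420/140) = 12 · 3 = 36
  d = 210: d(210) · Id(420/210) = 16 · 2 = 32
  d = 420: d(420) · Id(420/420) = 24 · 1 = 24
Summing: (d * Id)(420) = 420 + 420 + 280 + 315 + 168 + 280 + 120 + 168 + 210 + 120 + 112 + 126 + 80 + 90 + 112 + 48 + 80 + 84 + 48 + 60 + 32 + 36 + 32 + 24 = 3465.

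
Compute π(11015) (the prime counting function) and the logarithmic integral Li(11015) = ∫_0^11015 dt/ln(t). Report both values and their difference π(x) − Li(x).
π(11015) = 1336;  Li(11015) ≈ 1355.76;  π(x) − Li(x) ≈ -19.76.

Direct count of primes ≤ 11015 gives π(11015) = 1336. Numerical evaluation of the logarithmic integral gives Li(11015) ≈ 1355.76. The difference π(x) − Li(x) ≈ -19.76 is typically negative for small/moderate x (Li(x) overestimates), though Littlewood's theorem shows this sign changes infinitely often.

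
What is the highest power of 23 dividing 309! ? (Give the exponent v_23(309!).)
v_23(309!) = 13

Legendre's formula: v_p(n!) = Σ_{k ≥ 1} ⌊n / p^k⌋. For p = 23, n = 309, the terms are:
  ⌊309/23^1⌋ = ⌊309/23⌋ = 13
(the next term ⌊309/23^2⌋ = 0, terminating the sum). Summing: v_23(309!) = 13 = 13.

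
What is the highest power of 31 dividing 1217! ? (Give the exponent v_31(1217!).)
v_31(1217!) = 40

Legendre's formula: v_p(n!) = Σ_{k ≥ 1} ⌊n / p^k⌋. For p = 31, n = 1217, the terms are:
  ⌊1217/31^1⌋ = ⌊1217/31⌋ = 39
  ⌊1217/31^2⌋ = ⌊1217/961⌋ = 1
(the next term ⌊1217/31^3⌋ = 0, terminating the sum). Summing: v_31(1217!) = 39 + 1 = 40.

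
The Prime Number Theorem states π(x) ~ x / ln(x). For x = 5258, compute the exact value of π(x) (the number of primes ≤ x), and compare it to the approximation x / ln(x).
π(5258) = 697;  x/ln(x) ≈ 613.71;  relative error ≈ 11.95%.

Directly count primes up to 5258: π(5258) = 697. The PNT approximation gives 5258/ln(5258) ≈ 5258/8.56751 ≈ 613.71. Relative error (π(x) − x/ln(x)) / π(x) ≈ 11.95%; the approximation is known to undercount slightly (Li(x) is a better estimate).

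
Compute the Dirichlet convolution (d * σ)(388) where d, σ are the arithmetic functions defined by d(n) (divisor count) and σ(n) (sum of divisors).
(d * σ)(388) = 1600

Divisors of 388: [1, 2, 4, 97, 194, 388]. For each d | 388:
  d = 1: d(1) · σ(388/1) = 1 · 686 = 686
  d = 2: d(2) · σ(388/2) = 2 · 294 = 588
  d = 4: d(4) · σ(388/4) = 3 · 98 = 294
  d = 97: d(97) · σ(388/97) = 2 · 7 = 14
  d = 194: d(194) · σ(388/194) = 4 · 3 = 12
  d = 388: d(388) · σ(388/388) = 6 · 1 = 6
Summing: (d * σ)(388) = 686 + 588 + 294 + 14 + 12 + 6 = 1600.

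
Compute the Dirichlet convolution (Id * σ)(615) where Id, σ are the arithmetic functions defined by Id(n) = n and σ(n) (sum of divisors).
(Id * σ)(615) = 6391

Divisors of 615: [1, 3, 5, 15, 41, 123, 205, 615]. For each d | 615:
  d = 1: Id(1) · σ(615/1) = 1 · 1008 = 1008
  d = 3: Id(3) · σ(615/3) = 3 · 252 = 756
  d = 5: Id(5) · σ(615/5) = 5 · 168 = 840
  d = 15: Id(15) · σ(615/15) = 15 · 42 = 630
  d = 41: Id(41) · σ(615/41) = 41 · 24 = 984
  d = 123: Id(123) · σ(615/123) = 123 · 6 = 738
  d = 205: Id(205) · σ(615/205) = 205 · 4 = 820
  d = 615: Id(615) · σ(615/615) = 615 · 1 = 615
Summing: (Id * σ)(615) = 1008 + 756 + 840 + 630 + 984 + 738 + 820 + 615 = 6391.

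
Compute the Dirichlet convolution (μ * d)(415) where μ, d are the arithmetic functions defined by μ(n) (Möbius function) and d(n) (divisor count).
(μ * d)(415) = 1

Divisors of 415: [1, 5, 83, 415]. For each d | 415:
  d = 1: μ(1) · d(415/1) = 1 · 4 = 4
  d = 5: μ(5) · d(415/5) = -1 · 2 = -2
  d = 83: μ(83) · d(415/83) = -1 · 2 = -2
  d = 415: μ(415) · d(415/415) = 1 · 1 = 1
Summing: (μ * d)(415) = 4 + -2 + -2 + 1 = 1.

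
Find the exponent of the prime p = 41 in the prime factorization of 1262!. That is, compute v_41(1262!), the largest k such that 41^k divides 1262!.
v_41(1262!) = 30

Legendre's formula: v_p(n!) = Σ_{k ≥ 1} ⌊n / p^k⌋. For p = 41, n = 1262, the terms are:
  ⌊1262/41^1⌋ = ⌊1262/41⌋ = 30
(the next term ⌊1262/41^2⌋ = 0, terminating the sum). Summing: v_41(1262!) = 30 = 30.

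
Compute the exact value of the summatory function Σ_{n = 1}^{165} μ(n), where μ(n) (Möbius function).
Σ_{n ≤ 165} μ(n) = -1

Compute μ(n) for each 1 ≤ n ≤ 165: μ(1) = 1, μ(2) = -1, μ(3) = -1, μ(4) = 0, μ(5) = -1, μ(6) = 1, μ(7) = -1, μ(8) = 0, μ(9) = 0, μ(10) = 1, μ(11) = -1, μ(12) = 0, μ(13) = -1, μ(14) = 1, μ(15) = 1, μ(16) = 0, μ(17) = -1, μ(18) = 0, μ(19) = -1, μ(20) = 0, μ(21) = 1, μ(22) = 1, μ(23) = -1, μ(24) = 0, μ(25) = 0, μ(26) = 1, μ(27) = 0, μ(28) = 0, μ(29) = -1, μ(30) = -1, μ(31) = -1, μ(32) = 0, μ(33) = 1, μ(34) = 1, μ(35) = 1, μ(36) = 0, μ(37) = -1, μ(38) = 1, μ(39) = 1, μ(40) = 0, μ(41) = -1, μ(42) = -1, μ(43) = -1, μ(44) = 0, μ(45) = 0, μ(46) = 1, μ(47) = -1, μ(48) = 0, μ(49) = 0, μ(50) = 0, μ(51) = 1, μ(52) = 0, μ(53) = -1, μ(54) = 0, μ(55) = 1, μ(56) = 0, μ(57) = 1, μ(58) = 1, μ(59) = -1, μ(60) = 0, μ(61) = -1, μ(62) = 1, μ(63) = 0, μ(64) = 0, μ(65) = 1, μ(66) = -1, μ(67) = -1, μ(68) = 0, μ(69) = 1, μ(70) = -1, μ(71) = -1, μ(72) = 0, μ(73) = -1, μ(74) = 1, μ(75) = 0, μ(76) = 0, μ(77) = 1, μ(78) = -1, μ(79) = -1, μ(80) = 0, μ(81) = 0, μ(82) = 1, μ(83) = -1, μ(84) = 0, μ(85) = 1, μ(86) = 1, μ(87) = 1, μ(88) = 0, μ(89) = -1, μ(90) = 0, μ(91) = 1, μ(92) = 0, μ(93) = 1, μ(94) = 1, μ(95) = 1, μ(96) = 0, μ(97) = -1, μ(98) = 0, μ(99) = 0, μ(100) = 0, μ(101) = -1, μ(102) = -1, μ(103) = -1, μ(104) = 0, μ(105) = -1, μ(106) = 1, μ(107) = -1, μ(108) = 0, μ(109) = -1, μ(110) = -1, μ(111) = 1, μ(112) = 0, μ(113) = -1, μ(114) = -1, μ(115) = 1, μ(116) = 0, μ(117) = 0, μ(118) = 1, μ(119) = 1, μ(120) = 0, μ(121) = 0, μ(122) = 1, μ(123) = 1, μ(124) = 0, μ(125) = 0, μ(126) = 0, μ(127) = -1, μ(128) = 0, μ(129) = 1, μ(130) = -1, μ(131) = -1, μ(132) = 0, μ(133) = 1, μ(134) = 1, μ(135) = 0, μ(136) = 0, μ(137) = -1, μ(138) = -1, μ(139) = -1, μ(140) = 0, μ(141) = 1, μ(142) = 1, μ(143) = 1, μ(144) = 0, μ(145) = 1, μ(146) = 1, μ(147) = 0, μ(148) = 0, μ(149) = -1, μ(150) = 0, μ(151) = -1, μ(152) = 0, μ(153) = 0, μ(154) = -1, μ(155) = 1, μ(156) = 0, μ(157) = -1, μ(158) = 1, μ(159) = 1, μ(160) = 0, μ(161) = 1, μ(162) = 0, μ(163) = -1, μ(164) = 0, μ(165) = -1. Summing all 165 values: -1. (Mertens function M(x) = Σ_{n ≤ x} μ(n); on average M(x) should be small (PNT ⟺ M(x) = o(x)).)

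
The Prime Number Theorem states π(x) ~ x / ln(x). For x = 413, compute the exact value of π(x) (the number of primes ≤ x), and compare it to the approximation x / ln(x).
π(413) = 80;  x/ln(x) ≈ 68.57;  relative error ≈ 14.29%.

Directly count primes up to 413: π(413) = 80. The PNT approximation gives 413/ln(413) ≈ 413/6.02345 ≈ 68.57. Relative error (π(x) − x/ln(x)) / π(x) ≈ 14.29%; the approximation is known to undercount slightly (Li(x) is a better estimate).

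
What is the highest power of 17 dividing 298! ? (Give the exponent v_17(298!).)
v_17(298!) = 18

Legendre's formula: v_p(n!) = Σ_{k ≥ 1} ⌊n / p^k⌋. For p = 17, n = 298, the terms are:
  ⌊298/17^1⌋ = ⌊298/17⌋ = 17
  ⌊298/17^2⌋ = ⌊298/289⌋ = 1
(the next term ⌊298/17^3⌋ = 0, terminating the sum). Summing: v_17(298!) = 17 + 1 = 18.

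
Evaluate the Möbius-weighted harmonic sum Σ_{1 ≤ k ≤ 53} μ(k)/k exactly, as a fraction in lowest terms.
Σ μ(k)/k = -214765271462202733/10863052825730014910

Values of μ(k) for 1 ≤ k ≤ 53: μ(1) = 1, μ(2) = -1, μ(3) = -1, μ(5) = -1, μ(6) = 1, μ(7) = -1, μ(10) = 1, μ(11) = -1, μ(13) = -1, μ(14) = 1, μ(15) = 1, μ(17) = -1, μ(19) = -1, μ(21) = 1, μ(22) = 1, μ(23) = -1, μ(26) = 1, μ(29) = -1, μ(30) = -1, μ(31) = -1, μ(33) = 1, μ(34) = 1, μ(35) = 1, μ(37) = -1, μ(38) = 1, μ(39) = 1, μ(41) = -1, μ(42) = -1, μ(43) = -1, μ(46) = 1, μ(47) = -1, μ(51) = 1, μ(53) = -1, with μ = 0 on non-squarefree integers. Summing μ(k)/k for k where μ(k) ≠ 0 gives -214765271462202733/10863052825730014910 ≈ -0.0198. (PNT ⟺ this sum → 0 as n → ∞.)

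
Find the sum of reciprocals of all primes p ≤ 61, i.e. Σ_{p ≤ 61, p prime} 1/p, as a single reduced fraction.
Σ 1/p = 201015517717077830328949/117288381359406970983270

π(61) = 18, so the primes ≤ 61 are [2, 3, 5, 7, 11, 13, 17, 19, 23, 29, 31, 37, 41, 43, 47, 53, 59, 61]. Summing 1/p over these primes: 201015517717077830328949/117288381359406970983270 ≈ 1.7139. Mertens estimate ln ln(61) + 0.2615 ≈ 1.6751.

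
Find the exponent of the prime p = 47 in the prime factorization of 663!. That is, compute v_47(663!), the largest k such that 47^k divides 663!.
v_47(663!) = 14

Legendre's formula: v_p(n!) = Σ_{k ≥ 1} ⌊n / p^k⌋. For p = 47, n = 663, the terms are:
  ⌊663/47^1⌋ = ⌊663/47⌋ = 14
(the next term ⌊663/47^2⌋ = 0, terminating the sum). Summing: v_47(663!) = 14 = 14.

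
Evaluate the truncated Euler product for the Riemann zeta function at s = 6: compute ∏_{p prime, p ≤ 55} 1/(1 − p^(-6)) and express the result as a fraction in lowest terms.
∏ = 16399916697843255011967930971578711261087839227653922144798329822985430357794635/16120340632419383592544649060829667066167081196619966516987203957241678930116608

The primes p ≤ 55 are [2, 3, 5, 7, 11, 13, 17, 19, 23, 29, 31, 37, 41, 43, 47, 53]. For each prime, (1 − 1/p^6)^(-1) = p^6 / (p^6 − 1). The product is (1 − 1/2^6)^(-1), (1 − 1/3^6)^(-1), (1 − 1/5^6)^(-1), (1 − 1/7^6)^(-1), (1 − 1/11^6)^(-1), (1 − 1/13^6)^(-1), (1 − 1/17^6)^(-1), (1 − 1/19^6)^(-1), (1 − 1/23^6)^(-1), (1 − 1/29^6)^(-1), (1 − 1/31^6)^(-1), (1 − 1/37^6)^(-1), (1 − 1/41^6)^(-1), (1 − 1/43^6)^(-1), (1 − 1/47^6)^(-1), (1 − 1/53^6)^(-1) = ∏ p^6 / (p^6 − 1) = 16399916697843255011967930971578711261087839227653922144798329822985430357794635/16120340632419383592544649060829667066167081196619966516987203957241678930116608.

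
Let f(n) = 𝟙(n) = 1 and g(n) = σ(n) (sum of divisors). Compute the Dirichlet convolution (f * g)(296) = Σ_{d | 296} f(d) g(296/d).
(𝟙 * σ)(296) = 1014

Divisors of 296: [1, 2, 4, 8, 37, 74, 148, 296]. For each d | 296:
  d = 1: 𝟙(1) · σ(296/1) = 1 · 570 = 570
  d = 2: 𝟙(2) · σ(296/2) = 1 · 266 = 266
  d = 4: 𝟙(4) · σ(296/4) = 1 · 114 = 114
  d = 8: 𝟙(8) · σ(296/8) = 1 · 38 = 38
  d = 37: 𝟙(37) · σ(296/37) = 1 · 15 = 15
  d = 74: 𝟙(74) · σ(296/74) = 1 · 7 = 7
  d = 148: 𝟙(148) · σ(296/148) = 1 · 3 = 3
  d = 296: 𝟙(296) · σ(296/296) = 1 · 1 = 1
Summing: (𝟙 * σ)(296) = 570 + 266 + 114 + 38 + 15 + 7 + 3 + 1 = 1014.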